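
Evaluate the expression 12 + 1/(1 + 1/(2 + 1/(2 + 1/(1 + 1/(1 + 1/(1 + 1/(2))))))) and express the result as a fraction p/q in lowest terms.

902/71

a_0 = 12: 12/1
a_1 = 1: 13/1
a_2 = 2: 38/3
a_3 = 2: 89/7
a_4 = 1: 127/10
a_5 = 1: 216/17
a_6 = 1: 343/27
a_7 = 2: 902/71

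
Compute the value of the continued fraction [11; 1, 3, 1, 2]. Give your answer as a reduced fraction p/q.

165/14

a_0 = 11: 11/1
a_1 = 1: 12/1
a_2 = 3: 47/4
a_3 = 1: 59/5
a_4 = 2: 165/14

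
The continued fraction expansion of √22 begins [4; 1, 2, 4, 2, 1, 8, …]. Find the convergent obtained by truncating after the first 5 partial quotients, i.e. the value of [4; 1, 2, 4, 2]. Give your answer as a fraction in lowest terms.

136/29

a_0 = 4: 4/1
a_1 = 1: 5/1
a_2 = 2: 14/3
a_3 = 4: 61/13
a_4 = 2: 136/29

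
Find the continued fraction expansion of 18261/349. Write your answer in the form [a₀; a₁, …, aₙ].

Apply division with remainder until the remainder is 0:
18261 ÷ 349 → quotient 52, remainder 113
349 ÷ 113 → quotient 3, remainder 10
113 ÷ 10 → quotient 11, remainder 3
10 ÷ 3 → quotient 3, remainder 1
3 ÷ 1 → quotient 3, remainder 0

[52; 3, 11, 3, 3]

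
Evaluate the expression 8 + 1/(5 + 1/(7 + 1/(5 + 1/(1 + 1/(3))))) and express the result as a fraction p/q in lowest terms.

Use the convergent recurrence hₖ = aₖ·hₖ₋₁ + hₖ₋₂ (and likewise for the denominators kₖ):
a_0 = 8: 8/1
a_1 = 5: 41/5
a_2 = 7: 295/36
a_3 = 5: 1516/185
a_4 = 1: 1811/221
a_5 = 3: 6949/848

6949/848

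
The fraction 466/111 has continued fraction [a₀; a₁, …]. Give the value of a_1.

466 = 4·111 + 22, so a_0 = 4
111 = 5·22 + 1, so a_1 = 5

5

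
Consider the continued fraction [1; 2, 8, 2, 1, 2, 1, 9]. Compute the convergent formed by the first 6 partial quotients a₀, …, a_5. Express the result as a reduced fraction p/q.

209/142

Collapse the nested fraction from the inside out:
Start with 2.
1 + 1/(2/1) = 1 + 1/2 = 3/2
2 + 1/(3/2) = 2 + 2/3 = 8/3
8 + 1/(8/3) = 8 + 3/8 = 67/8
2 + 1/(67/8) = 2 + 8/67 = 142/67
1 + 1/(142/67) = 1 + 67/142 = 209/142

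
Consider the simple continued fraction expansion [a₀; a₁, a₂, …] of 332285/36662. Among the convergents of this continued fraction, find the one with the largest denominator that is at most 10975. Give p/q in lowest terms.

a_0 = 9: 9/1  (≤ bound)
a_1 = 15: 136/15  (≤ bound)
a_2 = 1: 145/16  (≤ bound)
a_3 = 3: 571/63  (≤ bound)
a_4 = 12: 6997/772  (≤ bound)
a_5 = 7: 49550/5467  (≤ bound)
a_6 = 1: 56547/6239  (≤ bound)
a_7 = 5: 332285/36662  (> 10975, stop)

56547/6239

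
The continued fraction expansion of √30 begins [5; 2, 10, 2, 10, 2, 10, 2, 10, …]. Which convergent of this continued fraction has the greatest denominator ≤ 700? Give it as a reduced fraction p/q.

2525/461

List convergents until the denominator exceeds the bound:
a_0 = 5: 5/1  (≤ bound)
a_1 = 2: 11/2  (≤ bound)
a_2 = 10: 115/21  (≤ bound)
a_3 = 2: 241/44  (≤ bound)
a_4 = 10: 2525/461  (≤ bound)
a_5 = 2: 5291/966  (> 700, stop)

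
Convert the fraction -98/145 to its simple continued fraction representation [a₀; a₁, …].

Run the Euclidean algorithm, recording each quotient:
-98 ÷ 145 → quotient -1, remainder 47
145 ÷ 47 → quotient 3, remainder 4
47 ÷ 4 → quotient 11, remainder 3
4 ÷ 3 → quotient 1, remainder 1
3 ÷ 1 → quotient 3, remainder 0

[-1; 3, 11, 1, 3]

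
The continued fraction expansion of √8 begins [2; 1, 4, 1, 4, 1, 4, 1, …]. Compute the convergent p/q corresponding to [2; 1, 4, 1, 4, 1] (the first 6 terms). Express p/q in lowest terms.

Build up convergents one term at a time:
a_0 = 2: 2/1
a_1 = 1: 3/1
a_2 = 4: 14/5
a_3 = 1: 17/6
a_4 = 4: 82/29
a_5 = 1: 99/35

99/35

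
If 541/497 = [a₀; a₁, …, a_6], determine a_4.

1

⌊541/497⌋ = 1, remainder 44
⌊497/44⌋ = 11, remainder 13
⌊44/13⌋ = 3, remainder 5
⌊13/5⌋ = 2, remainder 3
⌊5/3⌋ = 1, remainder 2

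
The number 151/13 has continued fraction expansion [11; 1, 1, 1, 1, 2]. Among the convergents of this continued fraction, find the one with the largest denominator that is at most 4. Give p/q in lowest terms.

35/3

List convergents until the denominator exceeds the bound:
a_0 = 11: 11/1  (≤ bound)
a_1 = 1: 12/1  (≤ bound)
a_2 = 1: 23/2  (≤ bound)
a_3 = 1: 35/3  (≤ bound)
a_4 = 1: 58/5  (> 4, stop)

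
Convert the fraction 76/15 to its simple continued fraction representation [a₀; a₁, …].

[5; 15]

76 = 5·15 + 1, so a_0 = 5
15 = 15·1 + 0, so a_1 = 15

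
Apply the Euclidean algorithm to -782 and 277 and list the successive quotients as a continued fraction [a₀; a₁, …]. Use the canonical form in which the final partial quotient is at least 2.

⌊-782/277⌋ = -3, remainder 49
⌊277/49⌋ = 5, remainder 32
⌊49/32⌋ = 1, remainder 17
⌊32/17⌋ = 1, remainder 15
⌊17/15⌋ = 1, remainder 2
⌊15/2⌋ = 7, remainder 1
⌊2/1⌋ = 2, remainder 0

[-3; 5, 1, 1, 1, 7, 2]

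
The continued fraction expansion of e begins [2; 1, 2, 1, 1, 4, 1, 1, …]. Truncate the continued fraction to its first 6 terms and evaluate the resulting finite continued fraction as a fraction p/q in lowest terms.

87/32

Start with 4.
1 + 1/(4/1) = 1 + 1/4 = 5/4
1 + 1/(5/4) = 1 + 4/5 = 9/5
2 + 1/(9/5) = 2 + 5/9 = 23/9
1 + 1/(23/9) = 1 + 9/23 = 32/23
2 + 1/(32/23) = 2 + 23/32 = 87/32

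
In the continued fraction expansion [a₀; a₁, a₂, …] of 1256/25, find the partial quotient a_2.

1256 = 50·25 + 6, so a_0 = 50
25 = 4·6 + 1, so a_1 = 4
6 = 6·1 + 0, so a_2 = 6

6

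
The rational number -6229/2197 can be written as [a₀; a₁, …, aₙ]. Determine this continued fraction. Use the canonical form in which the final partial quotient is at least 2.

-6229 ÷ 2197 → quotient -3, remainder 362
2197 ÷ 362 → quotient 6, remainder 25
362 ÷ 25 → quotient 14, remainder 12
25 ÷ 12 → quotient 2, remainder 1
12 ÷ 1 → quotient 12, remainder 0

[-3; 6, 14, 2, 12]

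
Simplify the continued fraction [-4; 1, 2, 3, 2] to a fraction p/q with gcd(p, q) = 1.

-76/23

Start with 2.
3 + 1/(2/1) = 3 + 1/2 = 7/2
2 + 1/(7/2) = 2 + 2/7 = 16/7
1 + 1/(16/7) = 1 + 7/16 = 23/16
-4 + 1/(23/16) = -4 + 16/23 = -76/23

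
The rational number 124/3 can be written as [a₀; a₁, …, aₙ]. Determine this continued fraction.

Run the Euclidean algorithm, recording each quotient:
124 = 41·3 + 1, so a_0 = 41
3 = 3·1 + 0, so a_1 = 3

[41; 3]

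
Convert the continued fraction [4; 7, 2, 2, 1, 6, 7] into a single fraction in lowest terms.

10316/2495

Start with 7.
6 + 1/(7/1) = 6 + 1/7 = 43/7
1 + 1/(43/7) = 1 + 7/43 = 50/43
2 + 1/(50/43) = 2 + 43/50 = 143/50
2 + 1/(143/50) = 2 + 50/143 = 336/143
7 + 1/(336/143) = 7 + 143/336 = 2495/336
4 + 1/(2495/336) = 4 + 336/2495 = 10316/2495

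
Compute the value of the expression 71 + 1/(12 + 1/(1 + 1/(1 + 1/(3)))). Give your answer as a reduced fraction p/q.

6255/88

Starting at the tail and folding back:
Start with 3.
1 + 1/(3/1) = 1 + 1/3 = 4/3
1 + 1/(4/3) = 1 + 3/4 = 7/4
12 + 1/(7/4) = 12 + 4/7 = 88/7
71 + 1/(88/7) = 71 + 7/88 = 6255/88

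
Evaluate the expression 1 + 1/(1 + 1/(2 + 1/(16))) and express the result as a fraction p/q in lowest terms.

82/49

Build up convergents one term at a time:
a_0 = 1: 1/1
a_1 = 1: 2/1
a_2 = 2: 5/3
a_3 = 16: 82/49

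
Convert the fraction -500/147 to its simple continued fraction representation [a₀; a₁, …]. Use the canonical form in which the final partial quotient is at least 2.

[-4; 1, 1, 2, 29]

-500 = -4·147 + 88, so a_0 = -4
147 = 1·88 + 59, so a_1 = 1
88 = 1·59 + 29, so a_2 = 1
59 = 2·29 + 1, so a_3 = 2
29 = 29·1 + 0, so a_4 = 29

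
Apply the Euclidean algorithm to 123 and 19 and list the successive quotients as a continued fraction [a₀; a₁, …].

[6; 2, 9]

123 ÷ 19 → quotient 6, remainder 9
19 ÷ 9 → quotient 2, remainder 1
9 ÷ 1 → quotient 9, remainder 0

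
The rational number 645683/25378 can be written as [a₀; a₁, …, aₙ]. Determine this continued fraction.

[25; 2, 3, 1, 6, 59, 3, 2]

Run the Euclidean algorithm, recording each quotient:
645683 = 25·25378 + 11233, so a_0 = 25
25378 = 2·11233 + 2912, so a_1 = 2
11233 = 3·2912 + 2497, so a_2 = 3
2912 = 1·2497 + 415, so a_3 = 1
2497 = 6·415 + 7, so a_4 = 6
415 = 59·7 + 2, so a_5 = 59
7 = 3·2 + 1, so a_6 = 3
2 = 2·1 + 0, so a_7 = 2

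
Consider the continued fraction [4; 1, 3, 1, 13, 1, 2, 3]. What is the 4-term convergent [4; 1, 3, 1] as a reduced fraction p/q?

24/5

Compute successive convergents:
a_0 = 4: 4/1
a_1 = 1: 5/1
a_2 = 3: 19/4
a_3 = 1: 24/5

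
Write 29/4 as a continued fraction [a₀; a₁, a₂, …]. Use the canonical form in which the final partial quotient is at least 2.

29 = 7·4 + 1, so a_0 = 7
4 = 4·1 + 0, so a_1 = 4

[7; 4]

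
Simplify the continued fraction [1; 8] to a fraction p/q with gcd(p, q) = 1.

9/8

Start with 8.
1 + 1/(8/1) = 1 + 1/8 = 9/8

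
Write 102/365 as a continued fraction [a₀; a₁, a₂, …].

102 = 0·365 + 102, so a_0 = 0
365 = 3·102 + 59, so a_1 = 3
102 = 1·59 + 43, so a_2 = 1
59 = 1·43 + 16, so a_3 = 1
43 = 2·16 + 11, so a_4 = 2
16 = 1·11 + 5, so a_5 = 1
11 = 2·5 + 1, so a_6 = 2
5 = 5·1 + 0, so a_7 = 5

[0; 3, 1, 1, 2, 1, 2, 5]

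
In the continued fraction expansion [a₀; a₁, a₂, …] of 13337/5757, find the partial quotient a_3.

3

Run the Euclidean algorithm, recording each quotient:
⌊13337/5757⌋ = 2, remainder 1823
⌊5757/1823⌋ = 3, remainder 288
⌊1823/288⌋ = 6, remainder 95
⌊288/95⌋ = 3, remainder 3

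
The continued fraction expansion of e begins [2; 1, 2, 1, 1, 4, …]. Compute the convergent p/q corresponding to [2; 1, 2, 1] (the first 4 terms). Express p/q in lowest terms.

11/4

a_0 = 2: 2/1
a_1 = 1: 3/1
a_2 = 2: 8/3
a_3 = 1: 11/4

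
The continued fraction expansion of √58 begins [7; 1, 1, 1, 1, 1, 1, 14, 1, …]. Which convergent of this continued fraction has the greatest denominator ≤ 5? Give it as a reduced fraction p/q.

a_0 = 7: 7/1  (≤ bound)
a_1 = 1: 8/1  (≤ bound)
a_2 = 1: 15/2  (≤ bound)
a_3 = 1: 23/3  (≤ bound)
a_4 = 1: 38/5  (≤ bound)
a_5 = 1: 61/8  (> 5, stop)

38/5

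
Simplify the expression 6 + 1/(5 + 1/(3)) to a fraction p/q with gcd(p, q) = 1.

99/16

Use the convergent recurrence hₖ = aₖ·hₖ₋₁ + hₖ₋₂ (and likewise for the denominators kₖ):
a_0 = 6: 6/1
a_1 = 5: 31/5
a_2 = 3: 99/16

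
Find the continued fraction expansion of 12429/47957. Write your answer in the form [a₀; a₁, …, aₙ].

[0; 3, 1, 6, 15, 6, 9, 2]

Apply division with remainder until the remainder is 0:
12429 = 0·47957 + 12429, so a_0 = 0
47957 = 3·12429 + 10670, so a_1 = 3
12429 = 1·10670 + 1759, so a_2 = 1
10670 = 6·1759 + 116, so a_3 = 6
1759 = 15·116 + 19, so a_4 = 15
116 = 6·19 + 2, so a_5 = 6
19 = 9·2 + 1, so a_6 = 9
2 = 2·1 + 0, so a_7 = 2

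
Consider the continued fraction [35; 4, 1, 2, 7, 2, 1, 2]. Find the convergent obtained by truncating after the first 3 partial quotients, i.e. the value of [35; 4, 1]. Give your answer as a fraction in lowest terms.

Start with 1.
4 + 1/(1/1) = 4 + 1/1 = 5/1
35 + 1/(5/1) = 35 + 1/5 = 176/5

176/5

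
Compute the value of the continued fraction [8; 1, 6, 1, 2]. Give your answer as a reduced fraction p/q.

204/23

Work from the innermost term outward:
Start with 2.
1 + 1/(2/1) = 1 + 1/2 = 3/2
6 + 1/(3/2) = 6 + 2/3 = 20/3
1 + 1/(20/3) = 1 + 3/20 = 23/20
8 + 1/(23/20) = 8 + 20/23 = 204/23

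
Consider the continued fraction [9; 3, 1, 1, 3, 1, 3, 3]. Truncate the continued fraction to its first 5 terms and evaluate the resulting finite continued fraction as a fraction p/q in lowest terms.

Start with 3.
1 + 1/(3/1) = 1 + 1/3 = 4/3
1 + 1/(4/3) = 1 + 3/4 = 7/4
3 + 1/(7/4) = 3 + 4/7 = 25/7
9 + 1/(25/7) = 9 + 7/25 = 232/25

232/25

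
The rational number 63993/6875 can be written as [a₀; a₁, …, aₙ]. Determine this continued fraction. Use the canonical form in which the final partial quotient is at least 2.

Apply division with remainder until the remainder is 0:
63993 ÷ 6875 → quotient 9, remainder 2118
6875 ÷ 2118 → quotient 3, remainder 521
2118 ÷ 521 → quotient 4, remainder 34
521 ÷ 34 → quotient 15, remainder 11
34 ÷ 11 → quotient 3, remainder 1
11 ÷ 1 → quotient 11, remainder 0

[9; 3, 4, 15, 3, 11]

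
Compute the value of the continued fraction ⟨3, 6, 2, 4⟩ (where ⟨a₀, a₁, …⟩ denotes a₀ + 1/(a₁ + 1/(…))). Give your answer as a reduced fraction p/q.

183/58

Start with 4.
2 + 1/(4/1) = 2 + 1/4 = 9/4
6 + 1/(9/4) = 6 + 4/9 = 58/9
3 + 1/(58/9) = 3 + 9/58 = 183/58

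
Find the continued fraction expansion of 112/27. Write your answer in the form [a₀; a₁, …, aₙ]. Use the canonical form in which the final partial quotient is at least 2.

[4; 6, 1, 3]

Run the Euclidean algorithm, recording each quotient:
112 = 4·27 + 4, so a_0 = 4
27 = 6·4 + 3, so a_1 = 6
4 = 1·3 + 1, so a_2 = 1
3 = 3·1 + 0, so a_3 = 3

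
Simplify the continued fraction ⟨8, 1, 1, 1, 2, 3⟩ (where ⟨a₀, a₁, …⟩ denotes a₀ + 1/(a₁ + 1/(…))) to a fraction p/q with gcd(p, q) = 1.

233/27

Use the convergent recurrence hₖ = aₖ·hₖ₋₁ + hₖ₋₂ (and likewise for the denominators kₖ):
a_0 = 8: 8/1
a_1 = 1: 9/1
a_2 = 1: 17/2
a_3 = 1: 26/3
a_4 = 2: 69/8
a_5 = 3: 233/27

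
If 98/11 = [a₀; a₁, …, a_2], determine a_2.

Run the Euclidean algorithm, recording each quotient:
98 = 8·11 + 10, so a_0 = 8
11 = 1·10 + 1, so a_1 = 1
10 = 10·1 + 0, so a_2 = 10

10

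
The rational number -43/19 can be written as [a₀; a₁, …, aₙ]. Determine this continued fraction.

[-3; 1, 2, 1, 4]

⌊-43/19⌋ = -3, remainder 14
⌊19/14⌋ = 1, remainder 5
⌊14/5⌋ = 2, remainder 4
⌊5/4⌋ = 1, remainder 1
⌊4/1⌋ = 4, remainder 0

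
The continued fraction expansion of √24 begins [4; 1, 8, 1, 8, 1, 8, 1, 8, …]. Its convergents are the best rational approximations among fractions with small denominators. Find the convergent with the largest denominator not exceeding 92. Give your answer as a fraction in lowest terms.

436/89

a_0 = 4: 4/1  (≤ bound)
a_1 = 1: 5/1  (≤ bound)
a_2 = 8: 44/9  (≤ bound)
a_3 = 1: 49/10  (≤ bound)
a_4 = 8: 436/89  (≤ bound)
a_5 = 1: 485/99  (> 92, stop)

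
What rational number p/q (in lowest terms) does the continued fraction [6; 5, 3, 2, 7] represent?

Build up convergents one term at a time:
a_0 = 6: 6/1
a_1 = 5: 31/5
a_2 = 3: 99/16
a_3 = 2: 229/37
a_4 = 7: 1702/275

1702/275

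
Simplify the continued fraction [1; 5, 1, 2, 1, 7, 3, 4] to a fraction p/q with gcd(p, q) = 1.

Start with 4.
3 + 1/(4/1) = 3 + 1/4 = 13/4
7 + 1/(13/4) = 7 + 4/13 = 95/13
1 + 1/(95/13) = 1 + 13/95 = 108/95
2 + 1/(108/95) = 2 + 95/108 = 311/108
1 + 1/(311/108) = 1 + 108/311 = 419/311
5 + 1/(419/311) = 5 + 311/419 = 2406/419
1 + 1/(2406/419) = 1 + 419/2406 = 2825/2406

2825/2406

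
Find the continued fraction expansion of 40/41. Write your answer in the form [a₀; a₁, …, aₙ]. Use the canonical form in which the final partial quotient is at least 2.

Apply division with remainder until the remainder is 0:
40 = 0·41 + 40, so a_0 = 0
41 = 1·40 + 1, so a_1 = 1
40 = 40·1 + 0, so a_2 = 40

[0; 1, 40]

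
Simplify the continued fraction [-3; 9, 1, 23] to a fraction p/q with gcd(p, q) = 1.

Start with 23.
1 + 1/(23/1) = 1 + 1/23 = 24/23
9 + 1/(24/23) = 9 + 23/24 = 239/24
-3 + 1/(239/24) = -3 + 24/239 = -693/239

-693/239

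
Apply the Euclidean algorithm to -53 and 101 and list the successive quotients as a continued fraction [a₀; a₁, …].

[-1; 2, 9, 1, 1, 2]

-53 ÷ 101 → quotient -1, remainder 48
101 ÷ 48 → quotient 2, remainder 5
48 ÷ 5 → quotient 9, remainder 3
5 ÷ 3 → quotient 1, remainder 2
3 ÷ 2 → quotient 1, remainder 1
2 ÷ 1 → quotient 2, remainder 0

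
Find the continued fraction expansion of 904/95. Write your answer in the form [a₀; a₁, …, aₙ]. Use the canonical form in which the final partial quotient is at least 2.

904 = 9·95 + 49, so a_0 = 9
95 = 1·49 + 46, so a_1 = 1
49 = 1·46 + 3, so a_2 = 1
46 = 15·3 + 1, so a_3 = 15
3 = 3·1 + 0, so a_4 = 3

[9; 1, 1, 15, 3]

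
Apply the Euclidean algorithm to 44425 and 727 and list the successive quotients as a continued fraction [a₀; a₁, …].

Repeatedly divide and take the remainder:
44425 ÷ 727 → quotient 61, remainder 78
727 ÷ 78 → quotient 9, remainder 25
78 ÷ 25 → quotient 3, remainder 3
25 ÷ 3 → quotient 8, remainder 1
3 ÷ 1 → quotient 3, remainder 0

[61; 9, 3, 8, 3]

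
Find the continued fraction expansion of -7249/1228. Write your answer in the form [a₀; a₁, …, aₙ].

[-6; 10, 3, 7, 1, 1, 2]

⌊-7249/1228⌋ = -6, remainder 119
⌊1228/119⌋ = 10, remainder 38
⌊119/38⌋ = 3, remainder 5
⌊38/5⌋ = 7, remainder 3
⌊5/3⌋ = 1, remainder 2
⌊3/2⌋ = 1, remainder 1
⌊2/1⌋ = 2, remainder 0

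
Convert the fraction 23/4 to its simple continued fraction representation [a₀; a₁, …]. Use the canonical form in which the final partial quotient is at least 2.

[5; 1, 3]

Apply division with remainder until the remainder is 0:
23 ÷ 4 → quotient 5, remainder 3
4 ÷ 3 → quotient 1, remainder 1
3 ÷ 1 → quotient 3, remainder 0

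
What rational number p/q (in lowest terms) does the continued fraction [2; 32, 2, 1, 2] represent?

a_0 = 2: 2/1
a_1 = 32: 65/32
a_2 = 2: 132/65
a_3 = 1: 197/97
a_4 = 2: 526/259

526/259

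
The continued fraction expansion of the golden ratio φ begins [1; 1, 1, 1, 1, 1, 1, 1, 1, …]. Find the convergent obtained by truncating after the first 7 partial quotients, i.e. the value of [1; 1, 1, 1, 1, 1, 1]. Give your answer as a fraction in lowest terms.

Use the convergent recurrence hₖ = aₖ·hₖ₋₁ + hₖ₋₂ (and likewise for the denominators kₖ):
a_0 = 1: 1/1
a_1 = 1: 2/1
a_2 = 1: 3/2
a_3 = 1: 5/3
a_4 = 1: 8/5
a_5 = 1: 13/8
a_6 = 1: 21/13

21/13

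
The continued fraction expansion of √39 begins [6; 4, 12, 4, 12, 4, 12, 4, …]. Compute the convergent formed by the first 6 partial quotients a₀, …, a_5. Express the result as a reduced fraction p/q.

Start with 4.
12 + 1/(4/1) = 12 + 1/4 = 49/4
4 + 1/(49/4) = 4 + 4/49 = 200/49
12 + 1/(200/49) = 12 + 49/200 = 2449/200
4 + 1/(2449/200) = 4 + 200/2449 = 9996/2449
6 + 1/(9996/2449) = 6 + 2449/9996 = 62425/9996

62425/9996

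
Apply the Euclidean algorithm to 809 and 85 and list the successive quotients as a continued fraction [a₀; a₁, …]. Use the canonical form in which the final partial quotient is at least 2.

809 ÷ 85 → quotient 9, remainder 44
85 ÷ 44 → quotient 1, remainder 41
44 ÷ 41 → quotient 1, remainder 3
41 ÷ 3 → quotient 13, remainder 2
3 ÷ 2 → quotient 1, remainder 1
2 ÷ 1 → quotient 2, remainder 0

[9; 1, 1, 13, 1, 2]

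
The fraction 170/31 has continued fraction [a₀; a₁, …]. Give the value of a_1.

Apply division with remainder until the remainder is 0:
⌊170/31⌋ = 5, remainder 15
⌊31/15⌋ = 2, remainder 1

2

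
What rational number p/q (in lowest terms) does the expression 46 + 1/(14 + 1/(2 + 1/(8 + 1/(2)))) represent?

24002/521

Build up convergents one term at a time:
a_0 = 46: 46/1
a_1 = 14: 645/14
a_2 = 2: 1336/29
a_3 = 8: 11333/246
a_4 = 2: 24002/521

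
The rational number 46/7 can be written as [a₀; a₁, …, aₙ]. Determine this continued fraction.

⌊46/7⌋ = 6, remainder 4
⌊7/4⌋ = 1, remainder 3
⌊4/3⌋ = 1, remainder 1
⌊3/1⌋ = 3, remainder 0

[6; 1, 1, 3]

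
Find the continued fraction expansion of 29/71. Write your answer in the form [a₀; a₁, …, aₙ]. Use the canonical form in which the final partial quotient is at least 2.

[0; 2, 2, 4, 3]

Repeatedly divide and take the remainder:
⌊29/71⌋ = 0, remainder 29
⌊71/29⌋ = 2, remainder 13
⌊29/13⌋ = 2, remainder 3
⌊13/3⌋ = 4, remainder 1
⌊3/1⌋ = 3, remainder 0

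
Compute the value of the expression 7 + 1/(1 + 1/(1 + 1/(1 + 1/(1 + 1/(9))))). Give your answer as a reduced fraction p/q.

Starting at the tail and folding back:
Start with 9.
1 + 1/(9/1) = 1 + 1/9 = 10/9
1 + 1/(10/9) = 1 + 9/10 = 19/10
1 + 1/(19/10) = 1 + 10/19 = 29/19
1 + 1/(29/19) = 1 + 19/29 = 48/29
7 + 1/(48/29) = 7 + 29/48 = 365/48

365/48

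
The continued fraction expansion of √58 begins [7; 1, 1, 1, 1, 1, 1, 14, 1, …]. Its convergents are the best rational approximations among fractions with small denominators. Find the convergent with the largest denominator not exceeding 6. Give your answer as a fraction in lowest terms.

38/5

a_0 = 7: 7/1  (≤ bound)
a_1 = 1: 8/1  (≤ bound)
a_2 = 1: 15/2  (≤ bound)
a_3 = 1: 23/3  (≤ bound)
a_4 = 1: 38/5  (≤ bound)
a_5 = 1: 61/8  (> 6, stop)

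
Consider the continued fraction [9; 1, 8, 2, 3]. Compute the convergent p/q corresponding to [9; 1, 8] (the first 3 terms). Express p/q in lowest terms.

89/9

Use the convergent recurrence hₖ = aₖ·hₖ₋₁ + hₖ₋₂ (and likewise for the denominators kₖ):
a_0 = 9: 9/1
a_1 = 1: 10/1
a_2 = 8: 89/9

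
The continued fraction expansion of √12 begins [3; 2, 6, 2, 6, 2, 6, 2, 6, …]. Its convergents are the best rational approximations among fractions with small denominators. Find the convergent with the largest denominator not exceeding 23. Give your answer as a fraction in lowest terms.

a_0 = 3: 3/1  (≤ bound)
a_1 = 2: 7/2  (≤ bound)
a_2 = 6: 45/13  (≤ bound)
a_3 = 2: 97/28  (> 23, stop)

45/13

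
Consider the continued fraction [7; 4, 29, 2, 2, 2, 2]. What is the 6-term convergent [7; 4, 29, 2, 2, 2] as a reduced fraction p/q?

10321/1424

a_0 = 7: 7/1
a_1 = 4: 29/4
a_2 = 29: 848/117
a_3 = 2: 1725/238
a_4 = 2: 4298/593
a_5 = 2: 10321/1424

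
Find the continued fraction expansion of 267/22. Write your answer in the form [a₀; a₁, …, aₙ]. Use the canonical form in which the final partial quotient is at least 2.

[12; 7, 3]

Run the Euclidean algorithm, recording each quotient:
267 ÷ 22 → quotient 12, remainder 3
22 ÷ 3 → quotient 7, remainder 1
3 ÷ 1 → quotient 3, remainder 0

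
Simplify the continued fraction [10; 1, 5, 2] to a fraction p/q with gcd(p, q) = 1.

Start with 2.
5 + 1/(2/1) = 5 + 1/2 = 11/2
1 + 1/(11/2) = 1 + 2/11 = 13/11
10 + 1/(13/11) = 10 + 11/13 = 141/13

141/13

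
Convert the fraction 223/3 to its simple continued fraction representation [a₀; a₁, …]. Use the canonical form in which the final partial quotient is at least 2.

223 ÷ 3 → quotient 74, remainder 1
3 ÷ 1 → quotient 3, remainder 0

[74; 3]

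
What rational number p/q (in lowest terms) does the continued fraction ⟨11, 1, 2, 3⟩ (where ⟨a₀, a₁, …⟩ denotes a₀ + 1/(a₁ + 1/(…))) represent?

Start with 3.
2 + 1/(3/1) = 2 + 1/3 = 7/3
1 + 1/(7/3) = 1 + 3/7 = 10/7
11 + 1/(10/7) = 11 + 7/10 = 117/10

117/10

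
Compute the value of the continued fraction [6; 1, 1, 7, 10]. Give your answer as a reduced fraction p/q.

993/152

Work from the innermost term outward:
Start with 10.
7 + 1/(10/1) = 7 + 1/10 = 71/10
1 + 1/(71/10) = 1 + 10/71 = 81/71
1 + 1/(81/71) = 1 + 71/81 = 152/81
6 + 1/(152/81) = 6 + 81/152 = 993/152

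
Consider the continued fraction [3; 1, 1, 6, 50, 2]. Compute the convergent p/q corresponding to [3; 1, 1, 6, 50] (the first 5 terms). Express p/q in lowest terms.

2307/652

Work from the innermost term outward:
Start with 50.
6 + 1/(50/1) = 6 + 1/50 = 301/50
1 + 1/(301/50) = 1 + 50/301 = 351/301
1 + 1/(351/301) = 1 + 301/351 = 652/351
3 + 1/(652/351) = 3 + 351/652 = 2307/652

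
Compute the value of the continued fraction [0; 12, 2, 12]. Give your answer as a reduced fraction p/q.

Use the convergent recurrence hₖ = aₖ·hₖ₋₁ + hₖ₋₂ (and likewise for the denominators kₖ):
a_0 = 0: 0/1
a_1 = 12: 1/12
a_2 = 2: 2/25
a_3 = 12: 25/312

25/312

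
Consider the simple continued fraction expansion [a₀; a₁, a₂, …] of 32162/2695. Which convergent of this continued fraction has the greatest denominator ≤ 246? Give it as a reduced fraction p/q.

a_0 = 11: 11/1  (≤ bound)
a_1 = 1: 12/1  (≤ bound)
a_2 = 14: 179/15  (≤ bound)
a_3 = 7: 1265/106  (≤ bound)
a_4 = 8: 10299/863  (> 246, stop)

1265/106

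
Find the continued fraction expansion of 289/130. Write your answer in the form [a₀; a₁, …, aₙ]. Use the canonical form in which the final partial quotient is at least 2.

[2; 4, 2, 14]

289 = 2·130 + 29, so a_0 = 2
130 = 4·29 + 14, so a_1 = 4
29 = 2·14 + 1, so a_2 = 2
14 = 14·1 + 0, so a_3 = 14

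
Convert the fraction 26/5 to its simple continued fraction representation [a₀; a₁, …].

[5; 5]

26 = 5·5 + 1, so a_0 = 5
5 = 5·1 + 0, so a_1 = 5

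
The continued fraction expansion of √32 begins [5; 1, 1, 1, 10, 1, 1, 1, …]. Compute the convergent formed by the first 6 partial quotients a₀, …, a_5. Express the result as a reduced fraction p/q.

Start with 1.
10 + 1/(1/1) = 10 + 1/1 = 11/1
1 + 1/(11/1) = 1 + 1/11 = 12/11
1 + 1/(12/11) = 1 + 11/12 = 23/12
1 + 1/(23/12) = 1 + 12/23 = 35/23
5 + 1/(35/23) = 5 + 23/35 = 198/35

198/35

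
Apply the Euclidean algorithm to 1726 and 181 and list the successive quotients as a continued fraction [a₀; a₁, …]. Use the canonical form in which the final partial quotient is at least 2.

Repeatedly divide and take the remainder:
1726 ÷ 181 → quotient 9, remainder 97
181 ÷ 97 → quotient 1, remainder 84
97 ÷ 84 → quotient 1, remainder 13
84 ÷ 13 → quotient 6, remainder 6
13 ÷ 6 → quotient 2, remainder 1
6 ÷ 1 → quotient 6, remainder 0

[9; 1, 1, 6, 2, 6]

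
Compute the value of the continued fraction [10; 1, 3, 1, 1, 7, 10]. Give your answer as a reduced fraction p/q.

Work from the innermost term outward:
Start with 10.
7 + 1/(10/1) = 7 + 1/10 = 71/10
1 + 1/(71/10) = 1 + 10/71 = 81/71
1 + 1/(81/71) = 1 + 71/81 = 152/81
3 + 1/(152/81) = 3 + 81/152 = 537/152
1 + 1/(537/152) = 1 + 152/537 = 689/537
10 + 1/(689/537) = 10 + 537/689 = 7427/689

7427/689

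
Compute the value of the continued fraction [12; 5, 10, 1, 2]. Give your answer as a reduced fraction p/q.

Start with 2.
1 + 1/(2/1) = 1 + 1/2 = 3/2
10 + 1/(3/2) = 10 + 2/3 = 32/3
5 + 1/(32/3) = 5 + 3/32 = 163/32
12 + 1/(163/32) = 12 + 32/163 = 1988/163

1988/163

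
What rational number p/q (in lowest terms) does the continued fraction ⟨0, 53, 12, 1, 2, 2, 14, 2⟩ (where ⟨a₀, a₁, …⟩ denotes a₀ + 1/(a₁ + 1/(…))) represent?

a_0 = 0: 0/1
a_1 = 53: 1/53
a_2 = 12: 12/637
a_3 = 1: 13/690
a_4 = 2: 38/2017
a_5 = 2: 89/4724
a_6 = 14: 1284/68153
a_7 = 2: 2657/141030

2657/141030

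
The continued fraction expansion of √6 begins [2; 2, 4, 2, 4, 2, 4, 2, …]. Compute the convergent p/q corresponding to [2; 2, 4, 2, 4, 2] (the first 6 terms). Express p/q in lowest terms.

485/198

Use the convergent recurrence hₖ = aₖ·hₖ₋₁ + hₖ₋₂ (and likewise for the denominators kₖ):
a_0 = 2: 2/1
a_1 = 2: 5/2
a_2 = 4: 22/9
a_3 = 2: 49/20
a_4 = 4: 218/89
a_5 = 2: 485/198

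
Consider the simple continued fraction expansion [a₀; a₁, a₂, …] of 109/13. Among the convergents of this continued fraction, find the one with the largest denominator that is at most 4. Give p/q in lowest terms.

List convergents until the denominator exceeds the bound:
a_0 = 8: 8/1  (≤ bound)
a_1 = 2: 17/2  (≤ bound)
a_2 = 1: 25/3  (≤ bound)
a_3 = 1: 42/5  (> 4, stop)

25/3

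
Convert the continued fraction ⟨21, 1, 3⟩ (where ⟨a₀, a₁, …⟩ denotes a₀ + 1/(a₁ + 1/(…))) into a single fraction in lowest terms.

a_0 = 21: 21/1
a_1 = 1: 22/1
a_2 = 3: 87/4

87/4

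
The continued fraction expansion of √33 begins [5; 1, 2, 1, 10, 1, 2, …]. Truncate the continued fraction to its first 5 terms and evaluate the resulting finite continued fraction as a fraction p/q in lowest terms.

Use the convergent recurrence hₖ = aₖ·hₖ₋₁ + hₖ₋₂ (and likewise for the denominators kₖ):
a_0 = 5: 5/1
a_1 = 1: 6/1
a_2 = 2: 17/3
a_3 = 1: 23/4
a_4 = 10: 247/43

247/43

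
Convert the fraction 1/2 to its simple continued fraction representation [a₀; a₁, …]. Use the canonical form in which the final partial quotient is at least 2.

[0; 2]

⌊1/2⌋ = 0, remainder 1
⌊2/1⌋ = 2, remainder 0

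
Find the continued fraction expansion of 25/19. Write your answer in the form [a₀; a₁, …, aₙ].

Run the Euclidean algorithm, recording each quotient:
25 = 1·19 + 6, so a_0 = 1
19 = 3·6 + 1, so a_1 = 3
6 = 6·1 + 0, so a_2 = 6

[1; 3, 6]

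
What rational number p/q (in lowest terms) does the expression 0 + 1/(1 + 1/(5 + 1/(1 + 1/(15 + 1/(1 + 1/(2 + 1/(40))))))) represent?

11981/13998

a_0 = 0: 0/1
a_1 = 1: 1/1
a_2 = 5: 5/6
a_3 = 1: 6/7
a_4 = 15: 95/111
a_5 = 1: 101/118
a_6 = 2: 297/347
a_7 = 40: 11981/13998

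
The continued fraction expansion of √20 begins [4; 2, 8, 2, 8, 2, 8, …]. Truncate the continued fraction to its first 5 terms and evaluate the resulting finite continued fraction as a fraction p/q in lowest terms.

a_0 = 4: 4/1
a_1 = 2: 9/2
a_2 = 8: 76/17
a_3 = 2: 161/36
a_4 = 8: 1364/305

1364/305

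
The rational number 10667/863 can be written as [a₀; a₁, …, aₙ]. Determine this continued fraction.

[12; 2, 1, 3, 2, 3, 1, 7]

Repeatedly divide and take the remainder:
⌊10667/863⌋ = 12, remainder 311
⌊863/311⌋ = 2, remainder 241
⌊311/241⌋ = 1, remainder 70
⌊241/70⌋ = 3, remainder 31
⌊70/31⌋ = 2, remainder 8
⌊31/8⌋ = 3, remainder 7
⌊8/7⌋ = 1, remainder 1
⌊7/1⌋ = 7, remainder 0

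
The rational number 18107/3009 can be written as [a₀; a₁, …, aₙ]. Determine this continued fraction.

⌊18107/3009⌋ = 6, remainder 53
⌊3009/53⌋ = 56, remainder 41
⌊53/41⌋ = 1, remainder 12
⌊41/12⌋ = 3, remainder 5
⌊12/5⌋ = 2, remainder 2
⌊5/2⌋ = 2, remainder 1
⌊2/1⌋ = 2, remainder 0

[6; 56, 1, 3, 2, 2, 2]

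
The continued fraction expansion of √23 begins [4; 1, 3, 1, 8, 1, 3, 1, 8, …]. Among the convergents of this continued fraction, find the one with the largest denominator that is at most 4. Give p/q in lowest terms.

List convergents until the denominator exceeds the bound:
a_0 = 4: 4/1  (≤ bound)
a_1 = 1: 5/1  (≤ bound)
a_2 = 3: 19/4  (≤ bound)
a_3 = 1: 24/5  (> 4, stop)

19/4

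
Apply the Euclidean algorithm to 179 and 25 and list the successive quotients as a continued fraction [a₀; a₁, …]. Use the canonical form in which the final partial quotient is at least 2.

[7; 6, 4]

⌊179/25⌋ = 7, remainder 4
⌊25/4⌋ = 6, remainder 1
⌊4/1⌋ = 4, remainder 0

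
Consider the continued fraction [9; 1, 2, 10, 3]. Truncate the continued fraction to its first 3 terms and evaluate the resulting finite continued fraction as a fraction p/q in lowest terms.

Use the convergent recurrence hₖ = aₖ·hₖ₋₁ + hₖ₋₂ (and likewise for the denominators kₖ):
a_0 = 9: 9/1
a_1 = 1: 10/1
a_2 = 2: 29/3

29/3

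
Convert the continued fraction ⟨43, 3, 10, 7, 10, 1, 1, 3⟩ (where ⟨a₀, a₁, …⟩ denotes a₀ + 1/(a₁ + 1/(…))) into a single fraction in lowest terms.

a_0 = 43: 43/1
a_1 = 3: 130/3
a_2 = 10: 1343/31
a_3 = 7: 9531/220
a_4 = 10: 96653/2231
a_5 = 1: 106184/2451
a_6 = 1: 202837/4682
a_7 = 3: 714695/16497

714695/16497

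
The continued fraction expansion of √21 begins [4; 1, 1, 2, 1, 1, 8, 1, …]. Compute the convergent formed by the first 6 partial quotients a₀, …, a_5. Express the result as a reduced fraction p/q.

55/12

Compute successive convergents:
a_0 = 4: 4/1
a_1 = 1: 5/1
a_2 = 1: 9/2
a_3 = 2: 23/5
a_4 = 1: 32/7
a_5 = 1: 55/12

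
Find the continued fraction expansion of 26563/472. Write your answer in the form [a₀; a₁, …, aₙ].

[56; 3, 1, 1, 1, 1, 12, 2]

⌊26563/472⌋ = 56, remainder 131
⌊472/131⌋ = 3, remainder 79
⌊131/79⌋ = 1, remainder 52
⌊79/52⌋ = 1, remainder 27
⌊52/27⌋ = 1, remainder 25
⌊27/25⌋ = 1, remainder 2
⌊25/2⌋ = 12, remainder 1
⌊2/1⌋ = 2, remainder 0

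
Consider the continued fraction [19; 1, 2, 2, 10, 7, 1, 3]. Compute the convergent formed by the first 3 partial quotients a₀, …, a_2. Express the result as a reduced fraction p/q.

Start with 2.
1 + 1/(2/1) = 1 + 1/2 = 3/2
19 + 1/(3/2) = 19 + 2/3 = 59/3

59/3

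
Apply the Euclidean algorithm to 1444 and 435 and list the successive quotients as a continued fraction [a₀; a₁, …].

[3; 3, 7, 1, 2, 1, 1, 2]

⌊1444/435⌋ = 3, remainder 139
⌊435/139⌋ = 3, remainder 18
⌊139/18⌋ = 7, remainder 13
⌊18/13⌋ = 1, remainder 5
⌊13/5⌋ = 2, remainder 3
⌊5/3⌋ = 1, remainder 2
⌊3/2⌋ = 1, remainder 1
⌊2/1⌋ = 2, remainder 0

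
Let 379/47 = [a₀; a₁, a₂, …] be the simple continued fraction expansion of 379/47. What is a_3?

Run the Euclidean algorithm, recording each quotient:
⌊379/47⌋ = 8, remainder 3
⌊47/3⌋ = 15, remainder 2
⌊3/2⌋ = 1, remainder 1
⌊2/1⌋ = 2, remainder 0

2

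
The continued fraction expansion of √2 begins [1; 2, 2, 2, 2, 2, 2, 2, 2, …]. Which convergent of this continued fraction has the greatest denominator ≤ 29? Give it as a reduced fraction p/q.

41/29

List convergents until the denominator exceeds the bound:
a_0 = 1: 1/1  (≤ bound)
a_1 = 2: 3/2  (≤ bound)
a_2 = 2: 7/5  (≤ bound)
a_3 = 2: 17/12  (≤ bound)
a_4 = 2: 41/29  (≤ bound)
a_5 = 2: 99/70  (> 29, stop)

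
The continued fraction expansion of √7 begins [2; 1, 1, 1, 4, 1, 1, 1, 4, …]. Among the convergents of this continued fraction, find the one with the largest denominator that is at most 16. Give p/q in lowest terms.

37/14

a_0 = 2: 2/1  (≤ bound)
a_1 = 1: 3/1  (≤ bound)
a_2 = 1: 5/2  (≤ bound)
a_3 = 1: 8/3  (≤ bound)
a_4 = 4: 37/14  (≤ bound)
a_5 = 1: 45/17  (> 16, stop)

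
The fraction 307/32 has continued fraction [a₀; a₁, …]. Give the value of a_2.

Apply division with remainder until the remainder is 0:
307 ÷ 32 → quotient 9, remainder 19
32 ÷ 19 → quotient 1, remainder 13
19 ÷ 13 → quotient 1, remainder 6

1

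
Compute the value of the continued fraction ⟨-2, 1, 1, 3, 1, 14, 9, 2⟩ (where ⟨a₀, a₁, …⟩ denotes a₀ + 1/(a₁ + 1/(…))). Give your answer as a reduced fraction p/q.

Starting at the tail and folding back:
Start with 2.
9 + 1/(2/1) = 9 + 1/2 = 19/2
14 + 1/(19/2) = 14 + 2/19 = 268/19
1 + 1/(268/19) = 1 + 19/268 = 287/268
3 + 1/(287/268) = 3 + 268/287 = 1129/287
1 + 1/(1129/287) = 1 + 287/1129 = 1416/1129
1 + 1/(1416/1129) = 1 + 1129/1416 = 2545/1416
-2 + 1/(2545/1416) = -2 + 1416/2545 = -3674/2545

-3674/2545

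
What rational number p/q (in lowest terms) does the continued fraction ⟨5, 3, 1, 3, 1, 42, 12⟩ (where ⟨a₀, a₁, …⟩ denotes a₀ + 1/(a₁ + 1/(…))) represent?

Start with 12.
42 + 1/(12/1) = 42 + 1/12 = 505/12
1 + 1/(505/12) = 1 + 12/505 = 517/505
3 + 1/(517/505) = 3 + 505/517 = 2056/517
1 + 1/(2056/517) = 1 + 517/2056 = 2573/2056
3 + 1/(2573/2056) = 3 + 2056/2573 = 9775/2573
5 + 1/(9775/2573) = 5 + 2573/9775 = 51448/9775

51448/9775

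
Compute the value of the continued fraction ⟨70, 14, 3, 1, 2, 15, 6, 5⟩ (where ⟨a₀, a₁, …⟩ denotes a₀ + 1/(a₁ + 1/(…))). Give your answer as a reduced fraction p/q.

Start with 5.
6 + 1/(5/1) = 6 + 1/5 = 31/5
15 + 1/(31/5) = 15 + 5/31 = 470/31
2 + 1/(470/31) = 2 + 31/470 = 971/470
1 + 1/(971/470) = 1 + 470/971 = 1441/971
3 + 1/(1441/971) = 3 + 971/1441 = 5294/1441
14 + 1/(5294/1441) = 14 + 1441/5294 = 75557/5294
70 + 1/(75557/5294) = 70 + 5294/75557 = 5294284/75557

5294284/75557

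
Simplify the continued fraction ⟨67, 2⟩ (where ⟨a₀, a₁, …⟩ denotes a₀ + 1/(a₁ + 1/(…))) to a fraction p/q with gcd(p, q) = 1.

135/2

Start with 2.
67 + 1/(2/1) = 67 + 1/2 = 135/2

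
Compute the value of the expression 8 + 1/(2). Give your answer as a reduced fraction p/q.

17/2

Starting at the tail and folding back:
Start with 2.
8 + 1/(2/1) = 8 + 1/2 = 17/2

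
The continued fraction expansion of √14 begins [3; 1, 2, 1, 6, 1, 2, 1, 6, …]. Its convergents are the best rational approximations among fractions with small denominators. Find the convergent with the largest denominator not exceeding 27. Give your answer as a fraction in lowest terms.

List convergents until the denominator exceeds the bound:
a_0 = 3: 3/1  (≤ bound)
a_1 = 1: 4/1  (≤ bound)
a_2 = 2: 11/3  (≤ bound)
a_3 = 1: 15/4  (≤ bound)
a_4 = 6: 101/27  (≤ bound)
a_5 = 1: 116/31  (> 27, stop)

101/27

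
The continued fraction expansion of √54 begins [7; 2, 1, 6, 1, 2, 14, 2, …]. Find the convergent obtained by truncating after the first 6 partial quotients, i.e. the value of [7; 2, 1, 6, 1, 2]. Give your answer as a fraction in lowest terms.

Start with 2.
1 + 1/(2/1) = 1 + 1/2 = 3/2
6 + 1/(3/2) = 6 + 2/3 = 20/3
1 + 1/(20/3) = 1 + 3/20 = 23/20
2 + 1/(23/20) = 2 + 20/23 = 66/23
7 + 1/(66/23) = 7 + 23/66 = 485/66

485/66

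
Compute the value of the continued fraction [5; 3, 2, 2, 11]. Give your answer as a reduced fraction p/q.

Start with 11.
2 + 1/(11/1) = 2 + 1/11 = 23/11
2 + 1/(23/11) = 2 + 11/23 = 57/23
3 + 1/(57/23) = 3 + 23/57 = 194/57
5 + 1/(194/57) = 5 + 57/194 = 1027/194

1027/194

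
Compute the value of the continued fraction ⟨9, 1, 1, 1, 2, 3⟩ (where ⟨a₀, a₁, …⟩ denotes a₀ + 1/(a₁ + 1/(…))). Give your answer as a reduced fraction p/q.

260/27

a_0 = 9: 9/1
a_1 = 1: 10/1
a_2 = 1: 19/2
a_3 = 1: 29/3
a_4 = 2: 77/8
a_5 = 3: 260/27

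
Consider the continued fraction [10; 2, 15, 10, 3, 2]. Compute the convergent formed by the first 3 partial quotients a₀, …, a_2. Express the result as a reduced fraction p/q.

325/31

Use the convergent recurrence hₖ = aₖ·hₖ₋₁ + hₖ₋₂ (and likewise for the denominators kₖ):
a_0 = 10: 10/1
a_1 = 2: 21/2
a_2 = 15: 325/31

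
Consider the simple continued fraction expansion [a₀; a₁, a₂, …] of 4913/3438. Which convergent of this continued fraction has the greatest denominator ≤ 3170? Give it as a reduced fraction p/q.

List convergents until the denominator exceeds the bound:
a_0 = 1: 1/1  (≤ bound)
a_1 = 2: 3/2  (≤ bound)
a_2 = 3: 10/7  (≤ bound)
a_3 = 44: 443/310  (≤ bound)
a_4 = 2: 896/627  (≤ bound)
a_5 = 1: 1339/937  (≤ bound)
a_6 = 3: 4913/3438  (> 3170, stop)

1339/937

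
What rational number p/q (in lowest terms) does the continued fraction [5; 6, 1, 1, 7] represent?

a_0 = 5: 5/1
a_1 = 6: 31/6
a_2 = 1: 36/7
a_3 = 1: 67/13
a_4 = 7: 505/98

505/98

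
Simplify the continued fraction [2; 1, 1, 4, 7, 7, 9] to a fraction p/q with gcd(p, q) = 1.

10831/4241

a_0 = 2: 2/1
a_1 = 1: 3/1
a_2 = 1: 5/2
a_3 = 4: 23/9
a_4 = 7: 166/65
a_5 = 7: 1185/464
a_6 = 9: 10831/4241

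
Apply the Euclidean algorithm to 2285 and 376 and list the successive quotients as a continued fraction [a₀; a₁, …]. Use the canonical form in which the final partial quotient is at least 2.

[6; 12, 1, 28]

⌊2285/376⌋ = 6, remainder 29
⌊376/29⌋ = 12, remainder 28
⌊29/28⌋ = 1, remainder 1
⌊28/1⌋ = 28, remainder 0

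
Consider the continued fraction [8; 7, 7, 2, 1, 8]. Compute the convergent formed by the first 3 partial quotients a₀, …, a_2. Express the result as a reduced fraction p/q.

407/50

Work from the innermost term outward:
Start with 7.
7 + 1/(7/1) = 7 + 1/7 = 50/7
8 + 1/(50/7) = 8 + 7/50 = 407/50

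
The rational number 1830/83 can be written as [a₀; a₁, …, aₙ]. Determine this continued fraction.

1830 ÷ 83 → quotient 22, remainder 4
83 ÷ 4 → quotient 20, remainder 3
4 ÷ 3 → quotient 1, remainder 1
3 ÷ 1 → quotient 3, remainder 0

[22; 20, 1, 3]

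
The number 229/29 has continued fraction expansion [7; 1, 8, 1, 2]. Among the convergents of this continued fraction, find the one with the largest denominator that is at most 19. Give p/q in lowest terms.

List convergents until the denominator exceeds the bound:
a_0 = 7: 7/1  (≤ bound)
a_1 = 1: 8/1  (≤ bound)
a_2 = 8: 71/9  (≤ bound)
a_3 = 1: 79/10  (≤ bound)
a_4 = 2: 229/29  (> 19, stop)

79/10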